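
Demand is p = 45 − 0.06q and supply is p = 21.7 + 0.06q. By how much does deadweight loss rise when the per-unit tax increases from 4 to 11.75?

508.59

Competitive equilibrium: 45 − 0.06q = 21.7 + 0.06q → q* = 194.1667, p* = 33.35.
For a per-unit tax t: Δq = t/0.12, so DWL = ½·t·(t/0.12) = t²/0.24.
At t = 4: DWL = 66.667. At t = 11.75: DWL = 575.26.
Increase = 575.26 − 66.667 = 508.59.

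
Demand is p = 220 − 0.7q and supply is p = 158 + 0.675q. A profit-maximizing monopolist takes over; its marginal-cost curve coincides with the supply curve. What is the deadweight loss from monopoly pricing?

159.08

Competitive equilibrium: 220 − 0.7q = 158 + 0.675q → q* = 45.0909, p* = 188.4364.
Marginal revenue: MR = 220 − 1.4q. Set MR = MC: 220 − 1.4q = 158 + 0.675q → q_m = 29.8795.
Price p_m = 220 − 0.7·29.8795 = 199.0844; MC(q_m) = 158 + 0.675·29.8795 = 178.1687.
Competitive q* = 45.0909, so Δq = 15.2114; wedge = 199.0844 − 178.1687 = 20.9157.
Welfare loss = ½ × 15.2114 × 20.9157 = 159.08.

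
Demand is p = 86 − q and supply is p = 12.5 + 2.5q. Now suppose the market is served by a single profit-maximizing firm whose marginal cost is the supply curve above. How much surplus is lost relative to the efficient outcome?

38.11

Competitive equilibrium: 86 − q = 12.5 + 2.5q → q* = 21, p* = 65.
Marginal revenue: MR = 86 − 2q. Set MR = MC: 86 − 2q = 12.5 + 2.5q → q_m = 16.3333.
Price p_m = 86 − 1·16.3333 = 69.6667; MC(q_m) = 12.5 + 2.5·16.3333 = 53.3333.
Competitive q* = 21, so Δq = 4.6667; wedge = 69.6667 − 53.3333 = 16.3334.
The triangle = ½ × 4.6667 × 16.3334 = 38.11.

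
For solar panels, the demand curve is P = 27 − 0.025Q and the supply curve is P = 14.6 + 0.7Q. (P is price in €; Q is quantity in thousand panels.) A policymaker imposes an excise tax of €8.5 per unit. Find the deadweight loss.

€49.83 thousand

Competitive equilibrium: 27 − 0.025Q = 14.6 + 0.7Q → Q* = 17.1034, P* = 26.5724.
With the tax, the buyer price exceeds the seller price by 8.5: (27 − 0.025Q) − (14.6 + 0.7Q) = 8.5 → Q' = 5.3793.
ΔQ = 17.1034 − 5.3793 = 11.7241; the wedge equals the tax, 8.5.
Deadweight loss = ½ × 11.7241 × 8.5 = €49.83 thousand.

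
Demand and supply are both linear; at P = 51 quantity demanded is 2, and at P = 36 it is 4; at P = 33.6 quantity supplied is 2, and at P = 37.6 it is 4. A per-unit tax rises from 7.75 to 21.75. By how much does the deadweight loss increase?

Demand slope = (36 − 51)/(4 − 2) = −7.5, so P = 66 − 7.5Q.
Supply slope = (37.6 − 33.6)/(4 − 2) = 2, so P = 29.6 + 2Q.
Competitive equilibrium: 66 − 7.5Q = 29.6 + 2Q → Q* = 3.8316, P* = 37.2632.
For a per-unit tax t: ΔQ = t/9.5, so DWL = ½·t·(t/9.5) = t²/19.
At t = 7.75: DWL = 3.161. At t = 21.75: DWL = 24.898.
Increase = 24.898 − 3.161 = 21.74.

21.74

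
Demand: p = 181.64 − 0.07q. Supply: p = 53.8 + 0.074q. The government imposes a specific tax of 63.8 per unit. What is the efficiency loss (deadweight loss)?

Competitive equilibrium: 181.64 − 0.07q = 53.8 + 0.074q → q* = 887.7778, p* = 119.4956.
With the tax, the buyer price exceeds the seller price by 63.8: (181.64 − 0.07q) − (53.8 + 0.074q) = 63.8 → q' = 444.7222.
Δq = 887.7778 − 444.7222 = 443.0556; the wedge equals the tax, 63.8.
The triangle = ½ × 443.0556 × 63.8 = 14133.47.

14133.47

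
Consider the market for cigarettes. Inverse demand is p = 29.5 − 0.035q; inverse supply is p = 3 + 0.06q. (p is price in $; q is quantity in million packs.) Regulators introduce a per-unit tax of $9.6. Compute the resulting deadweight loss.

$485.05 million

Competitive equilibrium: 29.5 − 0.035q = 3 + 0.06q → q* = 278.9474, p* = 19.7368.
With the tax, the buyer price exceeds the seller price by 9.6: (29.5 − 0.035q) − (3 + 0.06q) = 9.6 → q' = 177.8947.
Δq = 278.9474 − 177.8947 = 101.0527; the wedge equals the tax, 9.6.
Deadweight loss = ½ × 101.0527 × 9.6 = $485.05 million.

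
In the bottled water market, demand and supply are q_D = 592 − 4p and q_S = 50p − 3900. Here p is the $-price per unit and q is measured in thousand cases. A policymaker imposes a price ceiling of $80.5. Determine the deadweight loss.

$2433.45 thousand

In inverse form: demand p = 148 − 0.25q, supply p = 78 + 0.02q.
Competitive equilibrium: 148 − 0.25q = 78 + 0.02q → q* = 259.2593, p* = 83.1852.
At the ceiling p = 80.5, quantity supplied = (80.5 − 78)/0.02 = 125.
Willingness to pay at q' = 125: 148 − 0.25·125 = 116.75.
Δq = 259.2593 − 125 = 134.2593; wedge = 116.75 − 80.5 = 36.25.
Deadweight loss = ½ × 134.2593 × 36.25 = $2433.45 thousand.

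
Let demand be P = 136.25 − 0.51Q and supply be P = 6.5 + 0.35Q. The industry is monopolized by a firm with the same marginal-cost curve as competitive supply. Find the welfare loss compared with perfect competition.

1356.39

Competitive equilibrium: 136.25 − 0.51Q = 6.5 + 0.35Q → Q* = 150.8721, P* = 59.3052.
Marginal revenue: MR = 136.25 − 1.02Q. Set MR = MC: 136.25 − 1.02Q = 6.5 + 0.35Q → Q_m = 94.708.
Price P_m = 136.25 − 0.51·94.708 = 87.9489; MC(Q_m) = 6.5 + 0.35·94.708 = 39.6478.
Competitive Q* = 150.8721, so ΔQ = 56.1641; wedge = 87.9489 − 39.6478 = 48.3011.
The triangle = ½ × 56.1641 × 48.3011 = 1356.39.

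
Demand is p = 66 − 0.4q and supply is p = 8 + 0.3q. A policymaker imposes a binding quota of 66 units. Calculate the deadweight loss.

Competitive equilibrium: 66 − 0.4q = 8 + 0.3q → q* = 82.8571, p* = 32.8571.
At q = 66: demand price = 66 − 0.4·66 = 39.6; supply price = 8 + 0.3·66 = 27.8.
Δq = 82.8571 − 66 = 16.8571; wedge = 39.6 − 27.8 = 11.8.
Welfare loss = ½ × 16.8571 × 11.8 = 99.46.

99.46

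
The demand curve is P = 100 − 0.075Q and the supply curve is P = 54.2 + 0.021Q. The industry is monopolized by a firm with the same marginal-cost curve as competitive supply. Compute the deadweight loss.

2101.65

Competitive equilibrium: 100 − 0.075Q = 54.2 + 0.021Q → Q* = 477.0833, P* = 64.2188.
Marginal revenue: MR = 100 − 0.15Q. Set MR = MC: 100 − 0.15Q = 54.2 + 0.021Q → Q_m = 267.8363.
Price P_m = 100 − 0.075·267.8363 = 79.9123; MC(Q_m) = 54.2 + 0.021·267.8363 = 59.8246.
Competitive Q* = 477.0833, so ΔQ = 209.247; wedge = 79.9123 − 59.8246 = 20.0877.
DWL = ½ × 209.247 × 20.0877 = 2101.65.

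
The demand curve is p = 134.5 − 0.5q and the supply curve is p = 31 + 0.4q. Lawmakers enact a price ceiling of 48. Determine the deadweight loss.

Competitive equilibrium: 134.5 − 0.5q = 31 + 0.4q → q* = 115, p* = 77.
At the ceiling p = 48, quantity supplied = (48 − 31)/0.4 = 42.5.
Willingness to pay at q' = 42.5: 134.5 − 0.5·42.5 = 113.25.
Δq = 115 − 42.5 = 72.5; wedge = 113.25 − 48 = 65.25.
Welfare loss = ½ × 72.5 × 65.25 = 2365.31.

2365.31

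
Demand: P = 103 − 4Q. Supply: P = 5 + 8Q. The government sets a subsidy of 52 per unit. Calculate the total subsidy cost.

Competitive equilibrium: 103 − 4Q = 5 + 8Q → Q* = 8.1667, P* = 70.3333.
The subsidy lowers effective supply by 52: P = 8Q − 47.
New quantity: 103 − 4Q = 8Q − 47 → Q' = 12.5.
Total subsidy cost = 52 × 12.5 = 650.

650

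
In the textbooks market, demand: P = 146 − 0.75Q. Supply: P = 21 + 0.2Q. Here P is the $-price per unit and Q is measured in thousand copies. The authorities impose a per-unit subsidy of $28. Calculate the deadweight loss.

$412.63 thousand

Competitive equilibrium: 146 − 0.75Q = 21 + 0.2Q → Q* = 131.5789, P* = 47.3158.
The subsidy lowers effective supply by 28: P = 0.2Q − 7.
New quantity: 146 − 0.75Q = 0.2Q − 7 → Q' = 161.0526.
Overproduction ΔQ = 161.0526 − 131.5789 = 29.4737; wedge = subsidy = 28.
Deadweight loss = ½ × 29.4737 × 28 = $412.63 thousand.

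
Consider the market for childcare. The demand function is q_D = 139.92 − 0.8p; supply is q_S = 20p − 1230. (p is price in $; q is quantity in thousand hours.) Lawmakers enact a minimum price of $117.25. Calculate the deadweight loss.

$1098.56 thousand

In inverse form: demand p = 174.9 − 1.25q, supply p = 61.5 + 0.05q.
Competitive equilibrium: 174.9 − 1.25q = 61.5 + 0.05q → q* = 87.2308, p* = 65.8615.
At the floor p = 117.25, quantity demanded = (174.9 − 117.25)/1.25 = 46.12.
Sellers' marginal cost at q' = 46.12: 61.5 + 0.05·46.12 = 63.806.
Δq = 87.2308 − 46.12 = 41.1108; wedge = 117.25 − 63.806 = 53.444.
Deadweight loss = ½ × 41.1108 × 53.444 = $1098.56 thousand.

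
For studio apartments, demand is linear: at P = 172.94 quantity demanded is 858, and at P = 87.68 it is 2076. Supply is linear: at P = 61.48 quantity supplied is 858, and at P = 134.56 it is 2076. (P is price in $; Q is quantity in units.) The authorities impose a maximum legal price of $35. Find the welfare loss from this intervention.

$109633.44

Demand slope = (87.68 − 172.94)/(2076 − 858) = −0.07, so P = 233 − 0.07Q.
Supply slope = (134.56 − 61.48)/(2076 − 858) = 0.06, so P = 10 + 0.06Q.
Competitive equilibrium: 233 − 0.07Q = 10 + 0.06Q → Q* = 1715.38462, P* = 112.92308.
At the ceiling P = 35, quantity supplied = (35 − 10)/0.06 = 416.66667.
Willingness to pay at Q' = 416.66667: 233 − 0.07·416.66667 = 203.83333.
ΔQ = 1715.38462 − 416.66667 = 1298.71795; wedge = 203.83333 − 35 = 168.83333.
Welfare loss = ½ × 1298.71795 × 168.83333 = $109633.44.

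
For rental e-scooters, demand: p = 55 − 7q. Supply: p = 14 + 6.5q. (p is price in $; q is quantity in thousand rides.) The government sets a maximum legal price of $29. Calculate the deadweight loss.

Competitive equilibrium: 55 − 7q = 14 + 6.5q → q* = 3.037, p* = 33.7407.
At the ceiling p = 29, quantity supplied = (29 − 14)/6.5 = 2.3077.
Willingness to pay at q' = 2.3077: 55 − 7·2.3077 = 38.8461.
Δq = 3.037 − 2.3077 = 0.7293; wedge = 38.8461 − 29 = 9.8461.
Deadweight loss = ½ × 0.7293 × 9.8461 = $3.59 thousand.

$3.59 thousand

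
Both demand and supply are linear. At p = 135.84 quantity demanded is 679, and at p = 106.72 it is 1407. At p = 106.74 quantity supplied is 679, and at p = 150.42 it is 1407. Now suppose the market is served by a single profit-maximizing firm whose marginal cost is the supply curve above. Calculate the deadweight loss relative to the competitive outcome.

Demand slope = (106.72 − 135.84)/(1407 − 679) = −0.04, so p = 163 − 0.04q.
Supply slope = (150.42 − 106.74)/(1407 − 679) = 0.06, so p = 66 + 0.06q.
Competitive equilibrium: 163 − 0.04q = 66 + 0.06q → q* = 970, p* = 124.2.
Marginal revenue: MR = 163 − 0.08q. Set MR = MC: 163 − 0.08q = 66 + 0.06q → q_m = 692.8571.
Price p_m = 163 − 0.04·692.8571 = 135.2857; MC(q_m) = 66 + 0.06·692.8571 = 107.5714.
Competitive q* = 970, so Δq = 277.1429; wedge = 135.2857 − 107.5714 = 27.7143.
The triangle = ½ × 277.1429 × 27.7143 = 3840.41.

3840.41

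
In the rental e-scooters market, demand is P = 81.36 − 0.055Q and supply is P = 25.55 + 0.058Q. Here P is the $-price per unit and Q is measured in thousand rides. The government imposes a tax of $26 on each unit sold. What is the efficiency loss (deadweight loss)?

Competitive equilibrium: 81.36 − 0.055Q = 25.55 + 0.058Q → Q* = 493.8938, P* = 54.1958.
With the tax, the buyer price exceeds the seller price by 26: (81.36 − 0.055Q) − (25.55 + 0.058Q) = 26 → Q' = 263.8053.
ΔQ = 493.8938 − 263.8053 = 230.0885; the wedge equals the tax, 26.
Deadweight loss = ½ × 230.0885 × 26 = $2991.15 thousand.

$2991.15 thousand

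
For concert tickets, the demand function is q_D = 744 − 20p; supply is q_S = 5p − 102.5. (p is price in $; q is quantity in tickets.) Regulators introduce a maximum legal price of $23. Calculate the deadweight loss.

In inverse form: demand p = 37.2 − 0.05q, supply p = 20.5 + 0.2q.
Competitive equilibrium: 37.2 − 0.05q = 20.5 + 0.2q → q* = 66.8, p* = 33.86.
At the ceiling p = 23, quantity supplied = (23 − 20.5)/0.2 = 12.5.
Willingness to pay at q' = 12.5: 37.2 − 0.05·12.5 = 36.575.
Δq = 66.8 − 12.5 = 54.3; wedge = 36.575 − 23 = 13.575.
Welfare loss = ½ × 54.3 × 13.575 = $368.56.

$368.56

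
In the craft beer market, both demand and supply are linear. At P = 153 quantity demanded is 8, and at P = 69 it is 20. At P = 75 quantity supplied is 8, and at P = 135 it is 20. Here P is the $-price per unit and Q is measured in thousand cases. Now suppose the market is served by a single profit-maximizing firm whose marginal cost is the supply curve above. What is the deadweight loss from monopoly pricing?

Demand slope = (69 − 153)/(20 − 8) = −7, so P = 209 − 7Q.
Supply slope = (135 − 75)/(20 − 8) = 5, so P = 35 + 5Q.
Competitive equilibrium: 209 − 7Q = 35 + 5Q → Q* = 14.5, P* = 107.5.
Marginal revenue: MR = 209 − 14Q. Set MR = MC: 209 − 14Q = 35 + 5Q → Q_m = 9.1579.
Price P_m = 209 − 7·9.1579 = 144.8947; MC(Q_m) = 35 + 5·9.1579 = 80.7895.
Competitive Q* = 14.5, so ΔQ = 5.3421; wedge = 144.8947 − 80.7895 = 64.1052.
Deadweight loss = ½ × 5.3421 × 64.1052 = $171.23 thousand.

$171.23 thousand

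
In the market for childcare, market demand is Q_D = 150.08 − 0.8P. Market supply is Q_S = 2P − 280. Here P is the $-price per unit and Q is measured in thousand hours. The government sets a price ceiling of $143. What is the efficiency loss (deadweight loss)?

$393.26 thousand

In inverse form: demand P = 187.6 − 1.25Q, supply P = 140 + 0.5Q.
Competitive equilibrium: 187.6 − 1.25Q = 140 + 0.5Q → Q* = 27.2, P* = 153.6.
At the ceiling P = 143, quantity supplied = (143 − 140)/0.5 = 6.
Willingness to pay at Q' = 6: 187.6 − 1.25·6 = 180.1.
ΔQ = 27.2 − 6 = 21.2; wedge = 180.1 − 143 = 37.1.
The triangle = ½ × 21.2 × 37.1 = $393.26 thousand.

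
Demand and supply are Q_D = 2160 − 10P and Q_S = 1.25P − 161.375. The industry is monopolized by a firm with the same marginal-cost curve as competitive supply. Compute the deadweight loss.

In inverse form: demand P = 216 − 0.1Q, supply P = 129.1 + 0.8Q.
Competitive equilibrium: 216 − 0.1Q = 129.1 + 0.8Q → Q* = 96.5556, P* = 206.3444.
Marginal revenue: MR = 216 − 0.2Q. Set MR = MC: 216 − 0.2Q = 129.1 + 0.8Q → Q_m = 86.9.
Price P_m = 216 − 0.1·86.9 = 207.31; MC(Q_m) = 129.1 + 0.8·86.9 = 198.62.
Competitive Q* = 96.5556, so ΔQ = 9.6556; wedge = 207.31 − 198.62 = 8.69.
The triangle = ½ × 9.6556 × 8.69 = 41.95.

41.95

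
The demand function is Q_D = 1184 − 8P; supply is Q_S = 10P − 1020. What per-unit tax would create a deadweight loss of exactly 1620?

27

In inverse form: demand P = 148 − 0.125Q, supply P = 102 + 0.1Q.
Competitive equilibrium: 148 − 0.125Q = 102 + 0.1Q → Q* = 204.4444, P* = 122.4444.
A tax t gives ΔQ = t/0.225 and wedge t, so DWL = t²/0.45.
t²/0.45 = 1620 → t² = 729 → t = 27.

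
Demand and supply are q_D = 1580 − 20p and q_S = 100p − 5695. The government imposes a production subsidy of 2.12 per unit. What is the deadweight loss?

37.45

In inverse form: demand p = 79 − 0.05q, supply p = 56.95 + 0.01q.
Competitive equilibrium: 79 − 0.05q = 56.95 + 0.01q → q* = 367.5, p* = 60.625.
The subsidy lowers effective supply by 2.12: p = 54.83 + 0.01q.
New quantity: 79 − 0.05q = 54.83 + 0.01q → q' = 402.8333.
Overproduction Δq = 402.8333 − 367.5 = 35.3333; wedge = subsidy = 2.12.
DWL = ½ × 35.3333 × 2.12 = 37.45.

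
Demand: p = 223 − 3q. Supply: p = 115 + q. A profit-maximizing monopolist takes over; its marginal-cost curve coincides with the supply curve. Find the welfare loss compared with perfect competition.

Competitive equilibrium: 223 − 3q = 115 + q → q* = 27, p* = 142.
Marginal revenue: MR = 223 − 6q. Set MR = MC: 223 − 6q = 115 + q → q_m = 15.42857.
Price p_m = 223 − 3·15.42857 = 176.71429; MC(q_m) = 115 + 1·15.42857 = 130.42857.
Competitive q* = 27, so Δq = 11.57143; wedge = 176.71429 − 130.42857 = 46.28572.
Welfare loss = ½ × 11.57143 × 46.28572 = 267.80.

267.80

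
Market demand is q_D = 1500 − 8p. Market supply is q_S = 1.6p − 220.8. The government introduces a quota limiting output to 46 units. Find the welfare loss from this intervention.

In inverse form: demand p = 187.5 − 0.125q, supply p = 138 + 0.625q.
Competitive equilibrium: 187.5 − 0.125q = 138 + 0.625q → q* = 66, p* = 179.25.
At q = 46: demand price = 187.5 − 0.125·46 = 181.75; supply price = 138 + 0.625·46 = 166.75.
Δq = 66 − 46 = 20; wedge = 181.75 − 166.75 = 15.
The triangle = ½ × 20 × 15 = 150.

150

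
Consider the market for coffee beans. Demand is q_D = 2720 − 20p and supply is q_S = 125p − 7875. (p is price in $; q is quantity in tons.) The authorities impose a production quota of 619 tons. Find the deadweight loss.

In inverse form: demand p = 136 − 0.05q, supply p = 63 + 0.008q.
Competitive equilibrium: 136 − 0.05q = 63 + 0.008q → q* = 1258.6207, p* = 73.069.
At q = 619: demand price = 136 − 0.05·619 = 105.05; supply price = 63 + 0.008·619 = 67.952.
Δq = 1258.6207 − 619 = 639.6207; wedge = 105.05 − 67.952 = 37.098.
DWL = ½ × 639.6207 × 37.098 = $11864.32.

$11864.32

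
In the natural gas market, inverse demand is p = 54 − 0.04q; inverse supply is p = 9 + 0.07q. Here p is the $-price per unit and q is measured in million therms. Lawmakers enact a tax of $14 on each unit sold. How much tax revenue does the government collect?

Competitive equilibrium: 54 − 0.04q = 9 + 0.07q → q* = 409.0909, p* = 37.6364.
With the tax, the buyer price exceeds the seller price by 14: (54 − 0.04q) − (9 + 0.07q) = 14 → q' = 281.8182.
Tax revenue = 14 × 281.8182 = $3945.45 million.

$3945.45 million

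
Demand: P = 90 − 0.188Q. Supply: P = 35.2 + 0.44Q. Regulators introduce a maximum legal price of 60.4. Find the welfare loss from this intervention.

Competitive equilibrium: 90 − 0.188Q = 35.2 + 0.44Q → Q* = 87.2611, P* = 73.5949.
At the ceiling P = 60.4, quantity supplied = (60.4 − 35.2)/0.44 = 57.2727.
Willingness to pay at Q' = 57.2727: 90 − 0.188·57.2727 = 79.2327.
ΔQ = 87.2611 − 57.2727 = 29.9884; wedge = 79.2327 − 60.4 = 18.8327.
DWL = ½ × 29.9884 × 18.8327 = 282.38.

282.38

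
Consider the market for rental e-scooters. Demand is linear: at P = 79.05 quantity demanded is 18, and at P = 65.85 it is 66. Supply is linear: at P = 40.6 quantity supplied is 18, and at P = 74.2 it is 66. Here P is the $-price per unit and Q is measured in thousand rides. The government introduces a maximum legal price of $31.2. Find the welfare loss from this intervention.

Demand slope = (65.85 − 79.05)/(66 − 18) = −0.275, so P = 84 − 0.275Q.
Supply slope = (74.2 − 40.6)/(66 − 18) = 0.7, so P = 28 + 0.7Q.
Competitive equilibrium: 84 − 0.275Q = 28 + 0.7Q → Q* = 57.4359, P* = 68.2051.
At the ceiling P = 31.2, quantity supplied = (31.2 − 28)/0.7 = 4.5714.
Willingness to pay at Q' = 4.5714: 84 − 0.275·4.5714 = 82.7429.
ΔQ = 57.4359 − 4.5714 = 52.8645; wedge = 82.7429 − 31.2 = 51.5429.
The triangle = ½ × 52.8645 × 51.5429 = $1362.39 thousand.

$1362.39 thousand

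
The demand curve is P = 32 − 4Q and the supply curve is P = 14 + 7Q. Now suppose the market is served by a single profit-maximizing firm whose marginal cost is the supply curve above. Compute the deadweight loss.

Competitive equilibrium: 32 − 4Q = 14 + 7Q → Q* = 1.6364, P* = 25.4545.
Marginal revenue: MR = 32 − 8Q. Set MR = MC: 32 − 8Q = 14 + 7Q → Q_m = 1.2.
Price P_m = 32 − 4·1.2 = 27.2; MC(Q_m) = 14 + 7·1.2 = 22.4.
Competitive Q* = 1.6364, so ΔQ = 0.4364; wedge = 27.2 − 22.4 = 4.8.
The triangle = ½ × 0.4364 × 4.8 = 1.05.

1.05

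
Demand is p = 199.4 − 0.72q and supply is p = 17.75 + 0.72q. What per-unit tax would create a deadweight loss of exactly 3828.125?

Competitive equilibrium: 199.4 − 0.72q = 17.75 + 0.72q → q* = 126.1458, p* = 108.575.
A tax t gives Δq = t/1.44 and wedge t, so DWL = t²/2.88.
t²/2.88 = 3828.125 → t² = 11025 → t = 105.

105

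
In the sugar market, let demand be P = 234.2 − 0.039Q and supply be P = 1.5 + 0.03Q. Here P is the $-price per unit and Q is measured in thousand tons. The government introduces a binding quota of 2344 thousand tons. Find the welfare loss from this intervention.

Competitive equilibrium: 234.2 − 0.039Q = 1.5 + 0.03Q → Q* = 3372.4638, P* = 102.6739.
At Q = 2344: demand price = 234.2 − 0.039·2344 = 142.784; supply price = 1.5 + 0.03·2344 = 71.82.
ΔQ = 3372.4638 − 2344 = 1028.4638; wedge = 142.784 − 71.82 = 70.964.
Welfare loss = ½ × 1028.4638 × 70.964 = $36491.95 thousand.

$36491.95 thousand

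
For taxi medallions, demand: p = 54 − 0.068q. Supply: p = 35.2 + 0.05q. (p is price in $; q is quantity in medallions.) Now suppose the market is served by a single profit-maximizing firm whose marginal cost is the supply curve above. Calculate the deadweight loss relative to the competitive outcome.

Competitive equilibrium: 54 − 0.068q = 35.2 + 0.05q → q* = 159.322, p* = 43.1661.
Marginal revenue: MR = 54 − 0.136q. Set MR = MC: 54 − 0.136q = 35.2 + 0.05q → q_m = 101.0753.
Price p_m = 54 − 0.068·101.0753 = 47.1269; MC(q_m) = 35.2 + 0.05·101.0753 = 40.2538.
Competitive q* = 159.322, so Δq = 58.2467; wedge = 47.1269 − 40.2538 = 6.8731.
The triangle = ½ × 58.2467 × 6.8731 = $200.17.

$200.17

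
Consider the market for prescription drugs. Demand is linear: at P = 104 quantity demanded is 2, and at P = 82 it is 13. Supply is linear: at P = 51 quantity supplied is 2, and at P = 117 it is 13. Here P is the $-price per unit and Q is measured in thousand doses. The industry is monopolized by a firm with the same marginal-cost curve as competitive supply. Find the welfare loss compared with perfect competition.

Demand slope = (82 − 104)/(13 − 2) = −2, so P = 108 − 2Q.
Supply slope = (117 − 51)/(13 − 2) = 6, so P = 39 + 6Q.
Competitive equilibrium: 108 − 2Q = 39 + 6Q → Q* = 8.625, P* = 90.75.
Marginal revenue: MR = 108 − 4Q. Set MR = MC: 108 − 4Q = 39 + 6Q → Q_m = 6.9.
Price P_m = 108 − 2·6.9 = 94.2; MC(Q_m) = 39 + 6·6.9 = 80.4.
Competitive Q* = 8.625, so ΔQ = 1.725; wedge = 94.2 − 80.4 = 13.8.
Welfare loss = ½ × 1.725 × 13.8 = $11.90 thousand.

$11.90 thousand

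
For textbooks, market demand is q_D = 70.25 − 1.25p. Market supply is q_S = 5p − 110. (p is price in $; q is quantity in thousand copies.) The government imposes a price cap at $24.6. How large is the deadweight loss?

$224.72 thousand

In inverse form: demand p = 56.2 − 0.8q, supply p = 22 + 0.2q.
Competitive equilibrium: 56.2 − 0.8q = 22 + 0.2q → q* = 34.2, p* = 28.84.
At the ceiling p = 24.6, quantity supplied = (24.6 − 22)/0.2 = 13.
Willingness to pay at q' = 13: 56.2 − 0.8·13 = 45.8.
Δq = 34.2 − 13 = 21.2; wedge = 45.8 − 24.6 = 21.2.
DWL = ½ × 21.2 × 21.2 = $224.72 thousand.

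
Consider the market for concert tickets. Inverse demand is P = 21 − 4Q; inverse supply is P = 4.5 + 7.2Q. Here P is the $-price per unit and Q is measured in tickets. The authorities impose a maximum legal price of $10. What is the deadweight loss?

Competitive equilibrium: 21 − 4Q = 4.5 + 7.2Q → Q* = 1.4732, P* = 15.1071.
At the ceiling P = 10, quantity supplied = (10 − 4.5)/7.2 = 0.7639.
Willingness to pay at Q' = 0.7639: 21 − 4·0.7639 = 17.9444.
ΔQ = 1.4732 − 0.7639 = 0.7093; wedge = 17.9444 − 10 = 7.9444.
The triangle = ½ × 0.7093 × 7.9444 = $2.82.

$2.82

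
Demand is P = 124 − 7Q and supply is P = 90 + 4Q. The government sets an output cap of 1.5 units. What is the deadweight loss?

Competitive equilibrium: 124 − 7Q = 90 + 4Q → Q* = 3.0909, P* = 102.3636.
At Q = 1.5: demand price = 124 − 7·1.5 = 113.5; supply price = 90 + 4·1.5 = 96.
ΔQ = 3.0909 − 1.5 = 1.5909; wedge = 113.5 − 96 = 17.5.
The triangle = ½ × 1.5909 × 17.5 = 13.92.

13.92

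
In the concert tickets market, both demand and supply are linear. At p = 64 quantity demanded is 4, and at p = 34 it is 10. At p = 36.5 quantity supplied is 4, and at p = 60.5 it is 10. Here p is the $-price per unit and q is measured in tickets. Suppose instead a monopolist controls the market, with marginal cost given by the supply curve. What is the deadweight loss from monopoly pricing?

$28.57

Demand slope = (34 − 64)/(10 − 4) = −5, so p = 84 − 5q.
Supply slope = (60.5 − 36.5)/(10 − 4) = 4, so p = 20.5 + 4q.
Competitive equilibrium: 84 − 5q = 20.5 + 4q → q* = 7.0556, p* = 48.7222.
Marginal revenue: MR = 84 − 10q. Set MR = MC: 84 − 10q = 20.5 + 4q → q_m = 4.5357.
Price p_m = 84 − 5·4.5357 = 61.3215; MC(q_m) = 20.5 + 4·4.5357 = 38.6428.
Competitive q* = 7.0556, so Δq = 2.5199; wedge = 61.3215 − 38.6428 = 22.6787.
The triangle = ½ × 2.5199 × 22.6787 = $28.57.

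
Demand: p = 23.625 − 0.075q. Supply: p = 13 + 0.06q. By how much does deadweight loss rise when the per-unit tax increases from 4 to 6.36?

90.55

Competitive equilibrium: 23.625 − 0.075q = 13 + 0.06q → q* = 78.7037, p* = 17.7222.
For a per-unit tax t: Δq = t/0.135, so DWL = ½·t·(t/0.135) = t²/0.27.
At t = 4: DWL = 59.259. At t = 6.36: DWL = 149.813.
Increase = 149.813 − 59.259 = 90.55.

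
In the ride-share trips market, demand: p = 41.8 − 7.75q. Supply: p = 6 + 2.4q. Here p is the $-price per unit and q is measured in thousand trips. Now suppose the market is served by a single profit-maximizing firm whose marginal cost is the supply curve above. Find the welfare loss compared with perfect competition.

Competitive equilibrium: 41.8 − 7.75q = 6 + 2.4q → q* = 3.52709, p* = 14.46502.
Marginal revenue: MR = 41.8 − 15.5q. Set MR = MC: 41.8 − 15.5q = 6 + 2.4q → q_m = 2.
Price p_m = 41.8 − 7.75·2 = 26.3; MC(q_m) = 6 + 2.4·2 = 10.8.
Competitive q* = 3.52709, so Δq = 1.52709; wedge = 26.3 − 10.8 = 15.5.
Welfare loss = ½ × 1.52709 × 15.5 = $11.83 thousand.

$11.83 thousand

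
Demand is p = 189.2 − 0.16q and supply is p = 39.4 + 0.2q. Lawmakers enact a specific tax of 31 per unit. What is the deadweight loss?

Competitive equilibrium: 189.2 − 0.16q = 39.4 + 0.2q → q* = 416.1111, p* = 122.6222.
With the tax, the buyer price exceeds the seller price by 31: (189.2 − 0.16q) − (39.4 + 0.2q) = 31 → q' = 330.
Δq = 416.1111 − 330 = 86.1111; the wedge equals the tax, 31.
Deadweight loss = ½ × 86.1111 × 31 = 1334.72.

1334.72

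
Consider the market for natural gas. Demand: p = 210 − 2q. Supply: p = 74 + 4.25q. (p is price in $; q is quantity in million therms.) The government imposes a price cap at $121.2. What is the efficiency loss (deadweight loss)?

$354.72 million

Competitive equilibrium: 210 − 2q = 74 + 4.25q → q* = 21.76, p* = 166.48.
At the ceiling p = 121.2, quantity supplied = (121.2 − 74)/4.25 = 11.1059.
Willingness to pay at q' = 11.1059: 210 − 2·11.1059 = 187.7882.
Δq = 21.76 − 11.1059 = 10.6541; wedge = 187.7882 − 121.2 = 66.5882.
Welfare loss = ½ × 10.6541 × 66.5882 = $354.72 million.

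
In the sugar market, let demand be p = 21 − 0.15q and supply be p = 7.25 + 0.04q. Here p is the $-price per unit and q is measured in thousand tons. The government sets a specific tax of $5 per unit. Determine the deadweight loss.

Competitive equilibrium: 21 − 0.15q = 7.25 + 0.04q → q* = 72.3684, p* = 10.1447.
With the tax, the buyer price exceeds the seller price by 5: (21 − 0.15q) − (7.25 + 0.04q) = 5 → q' = 46.0526.
Δq = 72.3684 − 46.0526 = 26.3158; the wedge equals the tax, 5.
DWL = ½ × 26.3158 × 5 = $65.79 thousand.

$65.79 thousand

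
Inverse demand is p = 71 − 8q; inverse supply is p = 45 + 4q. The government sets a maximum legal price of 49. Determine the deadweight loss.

8.17

Competitive equilibrium: 71 − 8q = 45 + 4q → q* = 2.1667, p* = 53.6667.
At the ceiling p = 49, quantity supplied = (49 − 45)/4 = 1.
Willingness to pay at q' = 1: 71 − 8·1 = 63.
Δq = 2.1667 − 1 = 1.1667; wedge = 63 − 49 = 14.
The triangle = ½ × 1.1667 × 14 = 8.17.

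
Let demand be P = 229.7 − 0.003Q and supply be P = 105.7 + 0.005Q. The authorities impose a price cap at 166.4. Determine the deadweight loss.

45158.40

Competitive equilibrium: 229.7 − 0.003Q = 105.7 + 0.005Q → Q* = 15500, P* = 183.2.
At the ceiling P = 166.4, quantity supplied = (166.4 − 105.7)/0.005 = 12140.
Willingness to pay at Q' = 12140: 229.7 − 0.003·12140 = 193.28.
ΔQ = 15500 − 12140 = 3360; wedge = 193.28 − 166.4 = 26.88.
The triangle = ½ × 3360 × 26.88 = 45158.40.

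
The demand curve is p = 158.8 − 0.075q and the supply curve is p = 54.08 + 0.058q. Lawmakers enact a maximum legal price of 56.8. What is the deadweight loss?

Competitive equilibrium: 158.8 − 0.075q = 54.08 + 0.058q → q* = 787.36842, p* = 99.74737.
At the ceiling p = 56.8, quantity supplied = (56.8 − 54.08)/0.058 = 46.89655.
Willingness to pay at q' = 46.89655: 158.8 − 0.075·46.89655 = 155.28276.
Δq = 787.36842 − 46.89655 = 740.47187; wedge = 155.28276 − 56.8 = 98.48276.
DWL = ½ × 740.47187 × 98.48276 = 36461.86.

36461.86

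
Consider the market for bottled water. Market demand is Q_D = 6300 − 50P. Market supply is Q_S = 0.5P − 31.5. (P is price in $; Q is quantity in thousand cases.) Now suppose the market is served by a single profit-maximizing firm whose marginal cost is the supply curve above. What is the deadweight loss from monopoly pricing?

In inverse form: demand P = 126 − 0.02Q, supply P = 63 + 2Q.
Competitive equilibrium: 126 − 0.02Q = 63 + 2Q → Q* = 31.1881, P* = 125.3762.
Marginal revenue: MR = 126 − 0.04Q. Set MR = MC: 126 − 0.04Q = 63 + 2Q → Q_m = 30.8824.
Price P_m = 126 − 0.02·30.8824 = 125.3824; MC(Q_m) = 63 + 2·30.8824 = 124.7648.
Competitive Q* = 31.1881, so ΔQ = 0.3057; wedge = 125.3824 − 124.7648 = 0.6176.
DWL = ½ × 0.3057 × 0.6176 = $0.09 thousand.

$0.09 thousand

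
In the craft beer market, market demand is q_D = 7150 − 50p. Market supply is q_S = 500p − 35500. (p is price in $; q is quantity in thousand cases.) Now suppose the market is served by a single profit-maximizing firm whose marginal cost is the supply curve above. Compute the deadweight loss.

$26716.14 thousand

In inverse form: demand p = 143 − 0.02q, supply p = 71 + 0.002q.
Competitive equilibrium: 143 − 0.02q = 71 + 0.002q → q* = 3272.727273, p* = 77.545455.
Marginal revenue: MR = 143 − 0.04q. Set MR = MC: 143 − 0.04q = 71 + 0.002q → q_m = 1714.285714.
Price p_m = 143 − 0.02·1714.285714 = 108.714286; MC(q_m) = 71 + 0.002·1714.285714 = 74.428571.
Competitive q* = 3272.727273, so Δq = 1558.441559; wedge = 108.714286 − 74.428571 = 34.285715.
The triangle = ½ × 1558.441559 × 34.285715 = $26716.14 thousand.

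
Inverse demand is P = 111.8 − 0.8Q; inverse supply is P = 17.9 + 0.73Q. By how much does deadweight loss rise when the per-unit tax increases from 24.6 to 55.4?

Competitive equilibrium: 111.8 − 0.8Q = 17.9 + 0.73Q → Q* = 61.3725, P* = 62.702.
For a per-unit tax t: ΔQ = t/1.53, so DWL = ½·t·(t/1.53) = t²/3.06.
At t = 24.6: DWL = 197.765. At t = 55.4: DWL = 1002.993.
Increase = 1002.993 − 197.765 = 805.23.

805.23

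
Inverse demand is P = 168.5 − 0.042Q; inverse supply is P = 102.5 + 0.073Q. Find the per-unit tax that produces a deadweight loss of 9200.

Competitive equilibrium: 168.5 − 0.042Q = 102.5 + 0.073Q → Q* = 573.913, P* = 144.3957.
A tax t gives ΔQ = t/0.115 and wedge t, so DWL = t²/0.23.
t²/0.23 = 9200 → t² = 2116 → t = 46.

46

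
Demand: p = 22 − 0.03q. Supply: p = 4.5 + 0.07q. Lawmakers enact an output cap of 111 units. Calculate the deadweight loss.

Competitive equilibrium: 22 − 0.03q = 4.5 + 0.07q → q* = 175, p* = 16.75.
At q = 111: demand price = 22 − 0.03·111 = 18.67; supply price = 4.5 + 0.07·111 = 12.27.
Δq = 175 − 111 = 64; wedge = 18.67 − 12.27 = 6.4.
DWL = ½ × 64 × 6.4 = 204.80.

204.80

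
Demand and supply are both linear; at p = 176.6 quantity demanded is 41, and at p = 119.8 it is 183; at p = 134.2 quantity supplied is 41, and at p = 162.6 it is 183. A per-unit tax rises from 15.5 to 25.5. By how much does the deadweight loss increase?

Demand slope = (119.8 − 176.6)/(183 − 41) = −0.4, so p = 193 − 0.4q.
Supply slope = (162.6 − 134.2)/(183 − 41) = 0.2, so p = 126 + 0.2q.
Competitive equilibrium: 193 − 0.4q = 126 + 0.2q → q* = 111.6667, p* = 148.3333.
For a per-unit tax t: Δq = t/0.6, so DWL = ½·t·(t/0.6) = t²/1.2.
At t = 15.5: DWL = 200.208. At t = 25.5: DWL = 541.875.
Increase = 541.875 − 200.208 = 341.67.

341.67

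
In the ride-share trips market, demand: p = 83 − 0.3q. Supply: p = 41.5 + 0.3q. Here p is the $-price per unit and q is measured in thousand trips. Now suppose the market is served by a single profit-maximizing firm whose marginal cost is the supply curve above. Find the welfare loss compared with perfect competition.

$159.47 thousand

Competitive equilibrium: 83 − 0.3q = 41.5 + 0.3q → q* = 69.1667, p* = 62.25.
Marginal revenue: MR = 83 − 0.6q. Set MR = MC: 83 − 0.6q = 41.5 + 0.3q → q_m = 46.1111.
Price p_m = 83 − 0.3·46.1111 = 69.1667; MC(q_m) = 41.5 + 0.3·46.1111 = 55.3333.
Competitive q* = 69.1667, so Δq = 23.0556; wedge = 69.1667 − 55.3333 = 13.8334.
The triangle = ½ × 23.0556 × 13.8334 = $159.47 thousand.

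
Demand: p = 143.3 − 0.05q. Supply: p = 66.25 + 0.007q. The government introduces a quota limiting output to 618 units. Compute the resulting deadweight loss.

Competitive equilibrium: 143.3 − 0.05q = 66.25 + 0.007q → q* = 1351.7544, p* = 75.7123.
At q = 618: demand price = 143.3 − 0.05·618 = 112.4; supply price = 66.25 + 0.007·618 = 70.576.
Δq = 1351.7544 − 618 = 733.7544; wedge = 112.4 − 70.576 = 41.824.
Welfare loss = ½ × 733.7544 × 41.824 = 15344.27.

15344.27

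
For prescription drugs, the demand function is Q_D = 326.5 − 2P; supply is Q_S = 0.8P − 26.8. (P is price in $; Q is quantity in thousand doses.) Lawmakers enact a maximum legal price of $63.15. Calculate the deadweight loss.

$2224.66 thousand

In inverse form: demand P = 163.25 − 0.5Q, supply P = 33.5 + 1.25Q.
Competitive equilibrium: 163.25 − 0.5Q = 33.5 + 1.25Q → Q* = 74.1429, P* = 126.1786.
At the ceiling P = 63.15, quantity supplied = (63.15 − 33.5)/1.25 = 23.72.
Willingness to pay at Q' = 23.72: 163.25 − 0.5·23.72 = 151.39.
ΔQ = 74.1429 − 23.72 = 50.4229; wedge = 151.39 − 63.15 = 88.24.
Deadweight loss = ½ × 50.4229 × 88.24 = $2224.66 thousand.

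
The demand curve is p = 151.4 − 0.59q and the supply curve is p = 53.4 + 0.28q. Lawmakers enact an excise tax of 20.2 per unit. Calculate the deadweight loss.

Competitive equilibrium: 151.4 − 0.59q = 53.4 + 0.28q → q* = 112.6437, p* = 84.9402.
With the tax, the buyer price exceeds the seller price by 20.2: (151.4 − 0.59q) − (53.4 + 0.28q) = 20.2 → q' = 89.4253.
Δq = 112.6437 − 89.4253 = 23.2184; the wedge equals the tax, 20.2.
Welfare loss = ½ × 23.2184 × 20.2 = 234.51.

234.51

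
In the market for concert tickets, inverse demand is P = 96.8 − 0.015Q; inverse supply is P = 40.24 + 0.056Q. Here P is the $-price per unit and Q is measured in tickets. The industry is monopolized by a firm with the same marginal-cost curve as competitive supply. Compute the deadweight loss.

$685.36

Competitive equilibrium: 96.8 − 0.015Q = 40.24 + 0.056Q → Q* = 796.61972, P* = 84.8507.
Marginal revenue: MR = 96.8 − 0.03Q. Set MR = MC: 96.8 − 0.03Q = 40.24 + 0.056Q → Q_m = 657.67442.
Price P_m = 96.8 − 0.015·657.67442 = 86.93488; MC(Q_m) = 40.24 + 0.056·657.67442 = 77.06977.
Competitive Q* = 796.61972, so ΔQ = 138.9453; wedge = 86.93488 − 77.06977 = 9.86511.
The triangle = ½ × 138.9453 × 9.86511 = $685.36.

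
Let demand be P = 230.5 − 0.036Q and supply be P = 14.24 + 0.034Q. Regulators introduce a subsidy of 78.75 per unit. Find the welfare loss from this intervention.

44296.875

Competitive equilibrium: 230.5 − 0.036Q = 14.24 + 0.034Q → Q* = 3089.4286, P* = 119.2806.
The subsidy lowers effective supply by 78.75: P = 0.034Q − 64.51.
New quantity: 230.5 − 0.036Q = 0.034Q − 64.51 → Q' = 4214.4286.
Overproduction ΔQ = 4214.4286 − 3089.4286 = 1125; wedge = subsidy = 78.75.
Deadweight loss = ½ × 1125 × 78.75 = 44296.875.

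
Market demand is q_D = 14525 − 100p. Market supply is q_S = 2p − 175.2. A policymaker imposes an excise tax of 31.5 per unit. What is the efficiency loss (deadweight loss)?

972.79

In inverse form: demand p = 145.25 − 0.01q, supply p = 87.6 + 0.5q.
Competitive equilibrium: 145.25 − 0.01q = 87.6 + 0.5q → q* = 113.0392, p* = 144.1196.
With the tax, the buyer price exceeds the seller price by 31.5: (145.25 − 0.01q) − (87.6 + 0.5q) = 31.5 → q' = 51.2745.
Δq = 113.0392 − 51.2745 = 61.7647; the wedge equals the tax, 31.5.
Deadweight loss = ½ × 61.7647 × 31.5 = 972.79.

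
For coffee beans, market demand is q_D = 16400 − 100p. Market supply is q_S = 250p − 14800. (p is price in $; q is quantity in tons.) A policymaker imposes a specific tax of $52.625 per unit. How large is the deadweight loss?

$98906.81

In inverse form: demand p = 164 − 0.01q, supply p = 59.2 + 0.004q.
Competitive equilibrium: 164 − 0.01q = 59.2 + 0.004q → q* = 7485.7143, p* = 89.1429.
With the tax, the buyer price exceeds the seller price by 52.625: (164 − 0.01q) − (59.2 + 0.004q) = 52.625 → q' = 3726.7857.
Δq = 7485.7143 − 3726.7857 = 3758.9286; the wedge equals the tax, 52.625.
Welfare loss = ½ × 3758.9286 × 52.625 = $98906.81.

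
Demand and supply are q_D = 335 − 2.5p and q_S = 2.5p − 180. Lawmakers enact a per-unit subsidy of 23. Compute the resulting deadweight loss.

In inverse form: demand p = 134 − 0.4q, supply p = 72 + 0.4q.
Competitive equilibrium: 134 − 0.4q = 72 + 0.4q → q* = 77.5, p* = 103.
The subsidy lowers effective supply by 23: p = 49 + 0.4q.
New quantity: 134 − 0.4q = 49 + 0.4q → q' = 106.25.
Overproduction Δq = 106.25 − 77.5 = 28.75; wedge = subsidy = 23.
Deadweight loss = ½ × 28.75 × 23 = 330.625.

330.625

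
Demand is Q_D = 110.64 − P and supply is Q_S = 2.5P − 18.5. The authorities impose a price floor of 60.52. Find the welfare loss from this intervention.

In inverse form: demand P = 110.64 − Q, supply P = 7.4 + 0.4Q.
Competitive equilibrium: 110.64 − Q = 7.4 + 0.4Q → Q* = 73.7429, P* = 36.8971.
At the floor P = 60.52, quantity demanded = (110.64 − 60.52)/1 = 50.12.
Sellers' marginal cost at Q' = 50.12: 7.4 + 0.4·50.12 = 27.448.
ΔQ = 73.7429 − 50.12 = 23.6229; wedge = 60.52 − 27.448 = 33.072.
Welfare loss = ½ × 23.6229 × 33.072 = 390.63.

390.63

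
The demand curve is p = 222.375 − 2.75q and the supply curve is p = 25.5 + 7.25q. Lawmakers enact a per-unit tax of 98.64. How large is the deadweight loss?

486.49

Competitive equilibrium: 222.375 − 2.75q = 25.5 + 7.25q → q* = 19.6875, p* = 168.2344.
With the tax, the buyer price exceeds the seller price by 98.64: (222.375 − 2.75q) − (25.5 + 7.25q) = 98.64 → q' = 9.8235.
Δq = 19.6875 − 9.8235 = 9.864; the wedge equals the tax, 98.64.
Deadweight loss = ½ × 9.864 × 98.64 = 486.49.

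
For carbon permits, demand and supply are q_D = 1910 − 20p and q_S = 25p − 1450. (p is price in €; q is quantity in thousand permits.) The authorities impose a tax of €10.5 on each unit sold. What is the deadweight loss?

In inverse form: demand p = 95.5 − 0.05q, supply p = 58 + 0.04q.
Competitive equilibrium: 95.5 − 0.05q = 58 + 0.04q → q* = 416.6667, p* = 74.6667.
With the tax, the buyer price exceeds the seller price by 10.5: (95.5 − 0.05q) − (58 + 0.04q) = 10.5 → q' = 300.
Δq = 416.6667 − 300 = 116.6667; the wedge equals the tax, 10.5.
Deadweight loss = ½ × 116.6667 × 10.5 = €612.50 thousand.

€612.50 thousand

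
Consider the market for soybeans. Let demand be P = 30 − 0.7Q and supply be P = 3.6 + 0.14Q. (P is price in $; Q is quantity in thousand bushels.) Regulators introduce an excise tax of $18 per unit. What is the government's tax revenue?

$180 thousand

Competitive equilibrium: 30 − 0.7Q = 3.6 + 0.14Q → Q* = 31.4286, P* = 8.
With the tax, the buyer price exceeds the seller price by 18: (30 − 0.7Q) − (3.6 + 0.14Q) = 18 → Q' = 10.
Tax revenue = 18 × 10 = $180 thousand.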